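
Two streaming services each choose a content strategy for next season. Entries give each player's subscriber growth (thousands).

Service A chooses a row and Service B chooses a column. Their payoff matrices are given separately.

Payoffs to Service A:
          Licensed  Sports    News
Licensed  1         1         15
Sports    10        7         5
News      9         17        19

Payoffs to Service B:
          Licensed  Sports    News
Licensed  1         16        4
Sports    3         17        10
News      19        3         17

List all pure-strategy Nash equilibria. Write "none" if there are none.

Service A against Licensed: payoffs 1, 10, 9 → best response Sports.
Service A against Sports: payoffs 1, 7, 17 → best response News.
Service A against News: payoffs 15, 5, 19 → best response News.
Service B against Licensed: payoffs 1, 16, 4 → best response Sports.
Service B against Sports: payoffs 3, 17, 10 → best response Sports.
Service B against News: payoffs 19, 3, 17 → best response Licensed.
No profile is a mutual best response for all players.

No pure-strategy Nash equilibrium.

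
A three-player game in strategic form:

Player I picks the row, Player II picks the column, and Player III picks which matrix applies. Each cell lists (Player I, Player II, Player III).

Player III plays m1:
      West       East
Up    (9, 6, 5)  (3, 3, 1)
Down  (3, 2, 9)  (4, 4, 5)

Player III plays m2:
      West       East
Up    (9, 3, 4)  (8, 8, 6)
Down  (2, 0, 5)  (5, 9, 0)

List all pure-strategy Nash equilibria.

Player I against (West, m1): payoffs 9, 3 → best response Up.
Player I against (West, m2): payoffs 9, 2 → best response Up.
Player I against (East, m1): payoffs 3, 4 → best response Down.
Player I against (East, m2): payoffs 8, 5 → best response Up.
Player II against (Up, m1): payoffs 6, 3 → best response West.
Player II against (Up, m2): payoffs 3, 8 → best response East.
Player II against (Down, m1): payoffs 2, 4 → best response East.
Player II against (Down, m2): payoffs 0, 9 → best response East.
Player III against (Up, West): payoffs 5, 4 → best response m1.
Player III against (Up, East): payoffs 1, 6 → best response m2.
Player III against (Down, West): payoffs 9, 5 → best response m1.
Player III against (Down, East): payoffs 5, 0 → best response m1.
Mutual best responses: (Up, West, m1); (Up, East, m2); (Down, East, m1).

The pure Nash equilibria are (Up, West, m1); (Up, East, m2); (Down, East, m1).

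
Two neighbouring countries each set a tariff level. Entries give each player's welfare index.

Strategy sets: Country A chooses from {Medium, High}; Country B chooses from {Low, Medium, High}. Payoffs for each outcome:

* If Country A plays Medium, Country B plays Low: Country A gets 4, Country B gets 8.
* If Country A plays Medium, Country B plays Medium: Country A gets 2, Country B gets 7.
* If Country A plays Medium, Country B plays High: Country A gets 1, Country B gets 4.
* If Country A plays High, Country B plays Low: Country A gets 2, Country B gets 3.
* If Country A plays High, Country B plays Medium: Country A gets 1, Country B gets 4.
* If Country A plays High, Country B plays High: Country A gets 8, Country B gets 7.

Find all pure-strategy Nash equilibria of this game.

(Medium, Low), (High, High)

Country A against Low: payoffs 4, 2 → best response Medium.
Country A against Medium: payoffs 2, 1 → best response Medium.
Country A against High: payoffs 1, 8 → best response High.
Country B against Medium: payoffs 8, 7, 4 → best response Low.
Country B against High: payoffs 3, 4, 7 → best response High.
Mutual best responses: (Medium, Low); (High, High).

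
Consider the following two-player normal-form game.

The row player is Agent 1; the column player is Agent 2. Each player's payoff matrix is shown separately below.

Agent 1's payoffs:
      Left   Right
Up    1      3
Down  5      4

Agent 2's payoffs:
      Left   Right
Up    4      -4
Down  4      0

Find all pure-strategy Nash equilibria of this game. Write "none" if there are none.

The unique pure-strategy Nash equilibrium is (Down, Left).

Mark each player's best response to every combination of opponents' strategies; a profile where every player is best-responding is a pure Nash equilibrium.
Agent 1 against Left: payoffs 1, 5 → best response Down.
Agent 1 against Right: payoffs 3, 4 → best response Down.
Agent 2 against Up: payoffs 4, -4 → best response Left.
Agent 2 against Down: payoffs 4, 0 → best response Left.
Mutual best responses: (Down, Left).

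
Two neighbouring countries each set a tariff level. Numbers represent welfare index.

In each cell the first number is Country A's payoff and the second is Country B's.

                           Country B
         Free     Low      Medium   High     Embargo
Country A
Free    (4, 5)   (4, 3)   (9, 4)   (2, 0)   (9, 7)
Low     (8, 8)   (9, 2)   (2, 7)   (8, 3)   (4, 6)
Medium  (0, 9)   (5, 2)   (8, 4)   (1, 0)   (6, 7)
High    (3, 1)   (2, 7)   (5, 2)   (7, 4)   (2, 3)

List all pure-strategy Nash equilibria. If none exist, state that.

(Free, Free): Country A can switch to Low (4 → 8). Not NE.
(Free, Low): Country A can switch to Low (4 → 9). Not NE.
(Free, Medium): Country B can switch to Free (4 → 5). Not NE.
(Free, High): Country A can switch to Low (2 → 8). Not NE.
(Free, Embargo): Country A gets 9, best alternative 6; Country B gets 7, best alternative 5. No profitable deviation — NE.
(Low, Free): Country A gets 8, best alternative 4; Country B gets 8, best alternative 7. No profitable deviation — NE.
(Low, Low): Country B can switch to Free (2 → 8). Not NE.
(Low, Medium): Country A can switch to Free (2 → 9). Not NE.
(Low, High): Country B can switch to Free (3 → 8). Not NE.
(Low, Embargo): Country A can switch to Free (4 → 9). Not NE.
(The remaining 10 profiles each have a profitable deviation by the same check.)

The pure Nash equilibria are (Free, Embargo) and (Low, Free).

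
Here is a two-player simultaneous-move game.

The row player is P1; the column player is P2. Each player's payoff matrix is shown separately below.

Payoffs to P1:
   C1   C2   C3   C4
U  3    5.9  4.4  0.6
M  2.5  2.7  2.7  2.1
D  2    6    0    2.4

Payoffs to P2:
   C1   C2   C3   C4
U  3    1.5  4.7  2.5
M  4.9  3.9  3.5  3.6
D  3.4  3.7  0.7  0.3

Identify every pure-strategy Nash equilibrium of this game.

(U, C3), (D, C2)

For each strategy profile, look for a profitable unilateral deviation.
(U, C1): P2 can switch to C3 (3 → 4.7). Not NE.
(U, C2): P1 can switch to D (5.9 → 6). Not NE.
(U, C3): P1 gets 4.4, best alternative 2.7; P2 gets 4.7, best alternative 3. No profitable deviation — NE.
(U, C4): P1 can switch to M (0.6 → 2.1). Not NE.
(M, C1): P1 can switch to U (2.5 → 3). Not NE.
(M, C2): P1 can switch to U (2.7 → 5.9). Not NE.
(M, C3): P1 can switch to U (2.7 → 4.4). Not NE.
(M, C4): P1 can switch to D (2.1 → 2.4). Not NE.
(D, C1): P1 can switch to U (2 → 3). Not NE.
(D, C2): P1 gets 6, best alternative 5.9; P2 gets 3.7, best alternative 3.4. No profitable deviation — NE.
(D, C3): P1 can switch to U (0 → 4.4). Not NE.
(D, C4): P2 can switch to C1 (0.3 → 3.4). Not NE.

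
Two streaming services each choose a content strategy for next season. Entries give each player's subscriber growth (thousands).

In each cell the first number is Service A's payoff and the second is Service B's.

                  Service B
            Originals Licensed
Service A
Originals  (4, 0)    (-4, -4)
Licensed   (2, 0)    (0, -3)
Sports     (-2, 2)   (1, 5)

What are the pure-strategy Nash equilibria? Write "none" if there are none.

Service A against Originals: payoffs 4, 2, -2 → best response Originals.
Service A against Licensed: payoffs -4, 0, 1 → best response Sports.
Service B against Originals: payoffs 0, -4 → best response Originals.
Service B against Licensed: payoffs 0, -3 → best response Originals.
Service B against Sports: payoffs 2, 5 → best response Licensed.
Mutual best responses: (Originals, Originals); (Sports, Licensed).

The pure Nash equilibria are (Originals, Originals), (Sports, Licensed).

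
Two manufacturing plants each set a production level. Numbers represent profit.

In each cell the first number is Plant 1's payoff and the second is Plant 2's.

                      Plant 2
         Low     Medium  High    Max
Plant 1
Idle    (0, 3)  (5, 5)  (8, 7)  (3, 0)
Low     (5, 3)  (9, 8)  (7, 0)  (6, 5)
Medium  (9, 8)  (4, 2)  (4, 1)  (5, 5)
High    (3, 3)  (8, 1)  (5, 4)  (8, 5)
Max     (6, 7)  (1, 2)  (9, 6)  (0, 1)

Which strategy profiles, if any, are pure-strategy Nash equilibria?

For each player, find the best response to each opponent profile; mutual best responses are the pure NE.
Plant 1 against Low: payoffs 0, 5, 9, 3, 6 → best response Medium.
Plant 1 against Medium: payoffs 5, 9, 4, 8, 1 → best response Low.
Plant 1 against High: payoffs 8, 7, 4, 5, 9 → best response Max.
Plant 1 against Max: payoffs 3, 6, 5, 8, 0 → best response High.
Plant 2 against Idle: payoffs 3, 5, 7, 0 → best response High.
Plant 2 against Low: payoffs 3, 8, 0, 5 → best response Medium.
Plant 2 against Medium: payoffs 8, 2, 1, 5 → best response Low.
Plant 2 against High: payoffs 3, 1, 4, 5 → best response Max.
Plant 2 against Max: payoffs 7, 2, 6, 1 → best response Low.
Mutual best responses: (Low, Medium); (Medium, Low); (High, Max).

(Low, Medium) and (Medium, Low) and (High, Max)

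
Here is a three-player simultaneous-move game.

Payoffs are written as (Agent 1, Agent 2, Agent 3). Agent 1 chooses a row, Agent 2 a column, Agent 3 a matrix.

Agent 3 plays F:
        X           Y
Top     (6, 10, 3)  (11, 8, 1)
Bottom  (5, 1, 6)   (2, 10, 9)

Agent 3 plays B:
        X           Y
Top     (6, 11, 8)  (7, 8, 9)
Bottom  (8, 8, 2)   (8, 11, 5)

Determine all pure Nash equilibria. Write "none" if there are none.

There is no pure-strategy Nash equilibrium.

(Top, X, F): Agent 3 can switch to B (3 → 8). Not NE.
(Top, X, B): Agent 1 can switch to Bottom (6 → 8). Not NE.
(Top, Y, F): Agent 2 can switch to X (8 → 10). Not NE.
(Top, Y, B): Agent 1 can switch to Bottom (7 → 8). Not NE.
(Bottom, X, F): Agent 1 can switch to Top (5 → 6). Not NE.
(Bottom, X, B): Agent 2 can switch to Y (8 → 11). Not NE.
(Bottom, Y, F): Agent 1 can switch to Top (2 → 11). Not NE.
(Bottom, Y, B): Agent 3 can switch to F (5 → 9). Not NE.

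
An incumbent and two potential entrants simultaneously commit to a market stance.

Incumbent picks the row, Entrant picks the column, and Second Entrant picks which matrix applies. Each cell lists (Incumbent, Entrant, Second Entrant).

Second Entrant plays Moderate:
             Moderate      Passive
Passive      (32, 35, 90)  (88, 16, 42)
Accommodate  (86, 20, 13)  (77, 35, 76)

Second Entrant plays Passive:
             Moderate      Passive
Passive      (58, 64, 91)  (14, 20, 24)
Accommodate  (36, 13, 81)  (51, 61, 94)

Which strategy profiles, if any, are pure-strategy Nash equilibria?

The pure Nash equilibria are (Passive, Moderate, Passive); (Accommodate, Passive, Passive).

For each player, find the best response to each opponent profile; mutual best responses are the pure NE.
Incumbent against (Moderate, Moderate): payoffs 32, 86 → best response Accommodate.
Incumbent against (Moderate, Passive): payoffs 58, 36 → best response Passive.
Incumbent against (Passive, Moderate): payoffs 88, 77 → best response Passive.
Incumbent against (Passive, Passive): payoffs 14, 51 → best response Accommodate.
Entrant against (Passive, Moderate): payoffs 35, 16 → best response Moderate.
Entrant against (Passive, Passive): payoffs 64, 20 → best response Moderate.
Entrant against (Accommodate, Moderate): payoffs 20, 35 → best response Passive.
Entrant against (Accommodate, Passive): payoffs 13, 61 → best response Passive.
Second Entrant against (Passive, Moderate): payoffs 90, 91 → best response Passive.
Second Entrant against (Passive, Passive): payoffs 42, 24 → best response Moderate.
Second Entrant against (Accommodate, Moderate): payoffs 13, 81 → best response Passive.
Second Entrant against (Accommodate, Passive): payoffs 76, 94 → best response Passive.
Mutual best responses: (Passive, Moderate, Passive); (Accommodate, Passive, Passive).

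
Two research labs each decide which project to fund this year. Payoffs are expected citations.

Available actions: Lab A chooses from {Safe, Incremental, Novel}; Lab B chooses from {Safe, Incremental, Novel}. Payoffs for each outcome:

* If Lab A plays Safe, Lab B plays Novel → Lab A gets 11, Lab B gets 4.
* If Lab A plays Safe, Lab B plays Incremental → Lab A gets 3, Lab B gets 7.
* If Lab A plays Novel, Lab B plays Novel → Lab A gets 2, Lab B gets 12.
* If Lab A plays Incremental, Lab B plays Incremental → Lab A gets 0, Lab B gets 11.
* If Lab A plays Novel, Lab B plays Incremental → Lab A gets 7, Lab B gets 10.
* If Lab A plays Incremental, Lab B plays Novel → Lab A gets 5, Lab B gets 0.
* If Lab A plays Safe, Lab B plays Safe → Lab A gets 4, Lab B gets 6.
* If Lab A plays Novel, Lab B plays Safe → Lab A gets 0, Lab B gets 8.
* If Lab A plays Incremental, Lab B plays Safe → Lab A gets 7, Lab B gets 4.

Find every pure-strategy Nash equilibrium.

(Safe, Safe): Lab A can switch to Incremental (4 → 7). Not NE.
(Safe, Incremental): Lab A can switch to Novel (3 → 7). Not NE.
(Safe, Novel): Lab B can switch to Safe (4 → 6). Not NE.
(Incremental, Safe): Lab B can switch to Incremental (4 → 11). Not NE.
(Incremental, Incremental): Lab A can switch to Safe (0 → 3). Not NE.
(Incremental, Novel): Lab A can switch to Safe (5 → 11). Not NE.
(The remaining 3 profiles each have a profitable deviation by the same check.)

This game has no pure Nash equilibrium.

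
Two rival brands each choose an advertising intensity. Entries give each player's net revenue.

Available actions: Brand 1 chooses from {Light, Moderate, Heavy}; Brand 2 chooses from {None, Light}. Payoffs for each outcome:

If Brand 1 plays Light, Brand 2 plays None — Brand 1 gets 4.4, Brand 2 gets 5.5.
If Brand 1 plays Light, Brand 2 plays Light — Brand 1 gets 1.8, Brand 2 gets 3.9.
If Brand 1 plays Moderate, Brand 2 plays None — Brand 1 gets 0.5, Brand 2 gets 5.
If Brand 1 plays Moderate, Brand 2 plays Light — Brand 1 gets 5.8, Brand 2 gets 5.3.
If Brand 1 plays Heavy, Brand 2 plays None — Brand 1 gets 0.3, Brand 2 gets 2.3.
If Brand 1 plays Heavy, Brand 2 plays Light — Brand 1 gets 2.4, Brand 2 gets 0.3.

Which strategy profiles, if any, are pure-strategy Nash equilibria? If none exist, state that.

(Light, None), (Moderate, Light)

Brand 1 against None: payoffs 4.4, 0.5, 0.3 → best response Light.
Brand 1 against Light: payoffs 1.8, 5.8, 2.4 → best response Moderate.
Brand 2 against Light: payoffs 5.5, 3.9 → best response None.
Brand 2 against Moderate: payoffs 5, 5.3 → best response Light.
Brand 2 against Heavy: payoffs 2.3, 0.3 → best response None.
Mutual best responses: (Light, None); (Moderate, Light).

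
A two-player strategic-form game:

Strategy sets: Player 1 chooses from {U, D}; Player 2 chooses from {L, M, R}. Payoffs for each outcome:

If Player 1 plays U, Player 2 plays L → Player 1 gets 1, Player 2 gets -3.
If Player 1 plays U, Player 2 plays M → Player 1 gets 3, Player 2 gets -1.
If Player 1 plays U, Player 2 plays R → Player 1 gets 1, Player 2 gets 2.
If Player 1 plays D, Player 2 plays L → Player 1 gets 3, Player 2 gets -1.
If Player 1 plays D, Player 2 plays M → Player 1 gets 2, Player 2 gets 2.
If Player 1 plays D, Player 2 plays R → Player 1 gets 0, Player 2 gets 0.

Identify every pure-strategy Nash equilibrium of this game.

Check each profile: it is a Nash equilibrium iff no player can strictly gain by switching unilaterally.
(U, L): Player 1 can switch to D (1 → 3). Not NE.
(U, M): Player 2 can switch to R (-1 → 2). Not NE.
(U, R): Player 1 gets 1, best alternative 0; Player 2 gets 2, best alternative -1. No profitable deviation — NE.
(D, L): Player 2 can switch to M (-1 → 2). Not NE.
(D, M): Player 1 can switch to U (2 → 3). Not NE.
(D, R): Player 1 can switch to U (0 → 1). Not NE.

Pure NE: (U, R)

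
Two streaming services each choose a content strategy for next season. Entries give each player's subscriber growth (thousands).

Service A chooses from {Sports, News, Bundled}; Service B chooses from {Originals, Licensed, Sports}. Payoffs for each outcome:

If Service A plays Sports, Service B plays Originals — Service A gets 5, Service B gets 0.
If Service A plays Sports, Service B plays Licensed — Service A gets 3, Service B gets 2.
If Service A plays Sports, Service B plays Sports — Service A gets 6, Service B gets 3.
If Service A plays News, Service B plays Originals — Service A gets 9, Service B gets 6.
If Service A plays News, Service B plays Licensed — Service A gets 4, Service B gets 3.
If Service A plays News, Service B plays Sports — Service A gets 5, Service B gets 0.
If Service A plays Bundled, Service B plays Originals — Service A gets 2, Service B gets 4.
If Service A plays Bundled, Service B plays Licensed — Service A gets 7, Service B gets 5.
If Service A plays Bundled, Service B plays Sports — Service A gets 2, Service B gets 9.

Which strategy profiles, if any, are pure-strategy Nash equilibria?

Check each profile: it is a Nash equilibrium iff no player can strictly gain by switching unilaterally.
(Sports, Originals): Service A can switch to News (5 → 9). Not NE.
(Sports, Licensed): Service A can switch to News (3 → 4). Not NE.
(Sports, Sports): Service A gets 6, best alternative 5; Service B gets 3, best alternative 2. No profitable deviation — NE.
(News, Originals): Service A gets 9, best alternative 5; Service B gets 6, best alternative 3. No profitable deviation — NE.
(News, Licensed): Service A can switch to Bundled (4 → 7). Not NE.
(News, Sports): Service A can switch to Sports (5 → 6). Not NE.
(Bundled, Originals): Service A can switch to Sports (2 → 5). Not NE.
(Bundled, Licensed): Service B can switch to Sports (5 → 9). Not NE.
(Bundled, Sports): Service A can switch to Sports (2 → 6). Not NE.

Pure-strategy Nash equilibria: (Sports, Sports); (News, Originals)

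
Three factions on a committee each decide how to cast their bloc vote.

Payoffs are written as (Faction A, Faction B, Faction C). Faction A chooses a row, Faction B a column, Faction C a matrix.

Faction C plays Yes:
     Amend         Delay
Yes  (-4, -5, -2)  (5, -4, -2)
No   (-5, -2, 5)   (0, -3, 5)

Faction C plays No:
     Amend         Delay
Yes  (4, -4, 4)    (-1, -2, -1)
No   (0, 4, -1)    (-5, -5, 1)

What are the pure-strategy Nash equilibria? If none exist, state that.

The unique pure-strategy Nash equilibrium is (Yes, Delay, No).

Faction A against (Amend, Yes): payoffs -4, -5 → best response Yes.
Faction A against (Amend, No): payoffs 4, 0 → best response Yes.
Faction A against (Delay, Yes): payoffs 5, 0 → best response Yes.
Faction A against (Delay, No): payoffs -1, -5 → best response Yes.
Faction B against (Yes, Yes): payoffs -5, -4 → best response Delay.
Faction B against (Yes, No): payoffs -4, -2 → best response Delay.
Faction B against (No, Yes): payoffs -2, -3 → best response Amend.
Faction B against (No, No): payoffs 4, -5 → best response Amend.
Faction C against (Yes, Amend): payoffs -2, 4 → best response No.
Faction C against (Yes, Delay): payoffs -2, -1 → best response No.
Faction C against (No, Amend): payoffs 5, -1 → best response Yes.
Faction C against (No, Delay): payoffs 5, 1 → best response Yes.
Mutual best responses: (Yes, Delay, No).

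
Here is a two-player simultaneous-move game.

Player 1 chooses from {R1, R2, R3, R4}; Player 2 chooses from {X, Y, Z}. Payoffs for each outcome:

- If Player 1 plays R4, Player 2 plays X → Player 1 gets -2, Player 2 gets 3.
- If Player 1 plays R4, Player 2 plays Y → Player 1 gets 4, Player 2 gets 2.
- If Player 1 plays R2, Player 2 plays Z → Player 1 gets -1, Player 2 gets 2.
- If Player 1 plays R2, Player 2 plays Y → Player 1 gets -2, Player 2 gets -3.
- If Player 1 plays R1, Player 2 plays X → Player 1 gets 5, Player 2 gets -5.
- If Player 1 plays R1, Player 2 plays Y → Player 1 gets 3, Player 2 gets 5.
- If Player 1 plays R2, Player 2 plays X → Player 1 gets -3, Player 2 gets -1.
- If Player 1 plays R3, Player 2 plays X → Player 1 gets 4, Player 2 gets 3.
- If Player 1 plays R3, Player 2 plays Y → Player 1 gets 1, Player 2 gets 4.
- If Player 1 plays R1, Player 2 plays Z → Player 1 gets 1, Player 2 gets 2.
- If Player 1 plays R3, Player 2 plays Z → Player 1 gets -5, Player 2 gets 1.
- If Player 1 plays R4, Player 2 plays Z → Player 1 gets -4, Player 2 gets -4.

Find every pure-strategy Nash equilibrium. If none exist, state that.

(R1, X): Player 2 can switch to Y (-5 → 5). Not NE.
(R1, Y): Player 1 can switch to R4 (3 → 4). Not NE.
(R1, Z): Player 2 can switch to Y (2 → 5). Not NE.
(R2, X): Player 1 can switch to R1 (-3 → 5). Not NE.
(R2, Y): Player 1 can switch to R1 (-2 → 3). Not NE.
(R2, Z): Player 1 can switch to R1 (-1 → 1). Not NE.
(The remaining 6 profiles each have a profitable deviation by the same check.)

This game has no pure Nash equilibrium.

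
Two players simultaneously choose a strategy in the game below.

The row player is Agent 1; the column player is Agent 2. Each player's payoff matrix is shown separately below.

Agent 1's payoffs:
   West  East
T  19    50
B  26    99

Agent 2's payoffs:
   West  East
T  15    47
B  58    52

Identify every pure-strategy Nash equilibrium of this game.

(T, West): Agent 1 can switch to B (19 → 26). Not NE.
(T, East): Agent 1 can switch to B (50 → 99). Not NE.
(B, West): Agent 1 gets 26, best alternative 19; Agent 2 gets 58, best alternative 52. No profitable deviation — NE.
(B, East): Agent 2 can switch to West (52 → 58). Not NE.

The unique pure-strategy Nash equilibrium is (B, West).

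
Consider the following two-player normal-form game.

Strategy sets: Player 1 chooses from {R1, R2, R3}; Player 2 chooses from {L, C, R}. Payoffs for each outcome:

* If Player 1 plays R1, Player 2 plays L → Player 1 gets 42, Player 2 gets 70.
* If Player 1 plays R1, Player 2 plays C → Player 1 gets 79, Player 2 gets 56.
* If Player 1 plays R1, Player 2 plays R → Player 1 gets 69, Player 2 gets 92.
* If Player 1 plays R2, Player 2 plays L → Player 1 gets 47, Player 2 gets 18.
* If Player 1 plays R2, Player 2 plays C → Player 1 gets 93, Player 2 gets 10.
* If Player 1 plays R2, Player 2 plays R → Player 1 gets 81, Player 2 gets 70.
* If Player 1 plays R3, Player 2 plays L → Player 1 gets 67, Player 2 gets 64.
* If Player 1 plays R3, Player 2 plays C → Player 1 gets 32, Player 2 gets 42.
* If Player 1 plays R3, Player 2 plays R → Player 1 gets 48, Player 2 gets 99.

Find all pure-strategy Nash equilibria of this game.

For each player, find the best response to each opponent profile; mutual best responses are the pure NE.
Player 1 against L: payoffs 42, 47, 67 → best response R3.
Player 1 against C: payoffs 79, 93, 32 → best response R2.
Player 1 against R: payoffs 69, 81, 48 → best response R2.
Player 2 against R1: payoffs 70, 56, 92 → best response R.
Player 2 against R2: payoffs 18, 10, 70 → best response R.
Player 2 against R3: payoffs 64, 42, 99 → best response R.
Mutual best responses: (R2, R).

The unique pure-strategy Nash equilibrium is (R2, R).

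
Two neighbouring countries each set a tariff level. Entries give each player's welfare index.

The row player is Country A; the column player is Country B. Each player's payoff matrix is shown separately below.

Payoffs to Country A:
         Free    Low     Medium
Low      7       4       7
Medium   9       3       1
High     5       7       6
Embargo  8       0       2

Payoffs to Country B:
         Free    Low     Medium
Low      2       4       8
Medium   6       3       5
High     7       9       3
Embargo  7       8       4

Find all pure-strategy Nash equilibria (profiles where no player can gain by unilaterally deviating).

Check each profile: it is a Nash equilibrium iff no player can strictly gain by switching unilaterally.
(Low, Free): Country A can switch to Medium (7 → 9). Not NE.
(Low, Low): Country A can switch to High (4 → 7). Not NE.
(Low, Medium): Country A gets 7, best alternative 6; Country B gets 8, best alternative 4. No profitable deviation — NE.
(Medium, Free): Country A gets 9, best alternative 8; Country B gets 6, best alternative 5. No profitable deviation — NE.
(Medium, Low): Country A can switch to Low (3 → 4). Not NE.
(Medium, Medium): Country A can switch to Low (1 → 7). Not NE.
(High, Free): Country A can switch to Low (5 → 7). Not NE.
(High, Low): Country A gets 7, best alternative 4; Country B gets 9, best alternative 7. No profitable deviation — NE.
(High, Medium): Country A can switch to Low (6 → 7). Not NE.
(The remaining 3 profiles each have a profitable deviation by the same check.)

(Low, Medium); (Medium, Free); (High, Low)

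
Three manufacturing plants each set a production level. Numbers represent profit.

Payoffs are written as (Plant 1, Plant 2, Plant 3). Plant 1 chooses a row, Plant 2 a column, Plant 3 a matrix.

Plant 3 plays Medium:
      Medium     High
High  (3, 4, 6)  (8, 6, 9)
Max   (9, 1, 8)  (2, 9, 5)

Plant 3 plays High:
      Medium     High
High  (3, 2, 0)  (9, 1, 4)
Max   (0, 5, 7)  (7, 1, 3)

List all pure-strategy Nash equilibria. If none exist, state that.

The unique pure-strategy Nash equilibrium is (High, High, Medium).

For each player, find the best response to each opponent profile; mutual best responses are the pure NE.
Plant 1 against (Medium, Medium): payoffs 3, 9 → best response Max.
Plant 1 against (Medium, High): payoffs 3, 0 → best response High.
Plant 1 against (High, Medium): payoffs 8, 2 → best response High.
Plant 1 against (High, High): payoffs 9, 7 → best response High.
Plant 2 against (High, Medium): payoffs 4, 6 → best response High.
Plant 2 against (High, High): payoffs 2, 1 → best response Medium.
Plant 2 against (Max, Medium): payoffs 1, 9 → best response High.
Plant 2 against (Max, High): payoffs 5, 1 → best response Medium.
Plant 3 against (High, Medium): payoffs 6, 0 → best response Medium.
Plant 3 against (High, High): payoffs 9, 4 → best response Medium.
Plant 3 against (Max, Medium): payoffs 8, 7 → best response Medium.
Plant 3 against (Max, High): payoffs 5, 3 → best response Medium.
Mutual best responses: (High, High, Medium).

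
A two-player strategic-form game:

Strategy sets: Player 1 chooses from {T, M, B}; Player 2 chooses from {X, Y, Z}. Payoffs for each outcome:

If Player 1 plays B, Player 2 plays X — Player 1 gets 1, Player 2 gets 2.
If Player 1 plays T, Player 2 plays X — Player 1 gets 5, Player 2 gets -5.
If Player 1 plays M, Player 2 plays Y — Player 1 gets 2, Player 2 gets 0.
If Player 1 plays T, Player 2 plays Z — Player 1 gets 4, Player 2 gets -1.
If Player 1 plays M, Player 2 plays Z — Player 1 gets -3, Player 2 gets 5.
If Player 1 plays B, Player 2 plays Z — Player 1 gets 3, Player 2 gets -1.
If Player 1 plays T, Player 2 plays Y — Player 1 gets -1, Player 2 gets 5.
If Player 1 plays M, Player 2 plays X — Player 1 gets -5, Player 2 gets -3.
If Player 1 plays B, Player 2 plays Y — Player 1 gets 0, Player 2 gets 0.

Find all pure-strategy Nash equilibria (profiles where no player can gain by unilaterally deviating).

none

Player 1 against X: payoffs 5, -5, 1 → best response T.
Player 1 against Y: payoffs -1, 2, 0 → best response M.
Player 1 against Z: payoffs 4, -3, 3 → best response T.
Player 2 against T: payoffs -5, 5, -1 → best response Y.
Player 2 against M: payoffs -3, 0, 5 → best response Z.
Player 2 against B: payoffs 2, 0, -1 → best response X.
No profile is a mutual best response for all players.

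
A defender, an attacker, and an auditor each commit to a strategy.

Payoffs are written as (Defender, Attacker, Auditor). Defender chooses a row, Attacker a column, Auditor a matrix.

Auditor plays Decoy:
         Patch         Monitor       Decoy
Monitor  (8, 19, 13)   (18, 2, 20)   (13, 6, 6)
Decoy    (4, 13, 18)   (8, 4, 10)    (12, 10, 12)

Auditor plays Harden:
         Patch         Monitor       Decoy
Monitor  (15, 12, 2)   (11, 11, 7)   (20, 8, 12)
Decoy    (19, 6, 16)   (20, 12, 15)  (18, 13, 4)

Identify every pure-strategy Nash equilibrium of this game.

(Monitor, Patch, Decoy)

(Monitor, Patch, Decoy): Defender gets 8, best alternative 4; Attacker gets 19, best alternative 6; Auditor gets 13, best alternative 2. No profitable deviation — NE.
(Monitor, Patch, Harden): Defender can switch to Decoy (15 → 19). Not NE.
(Monitor, Monitor, Decoy): Attacker can switch to Patch (2 → 19). Not NE.
(Monitor, Monitor, Harden): Defender can switch to Decoy (11 → 20). Not NE.
(Monitor, Decoy, Decoy): Attacker can switch to Patch (6 → 19). Not NE.
(Monitor, Decoy, Harden): Attacker can switch to Patch (8 → 12). Not NE.
(Decoy, Patch, Decoy): Defender can switch to Monitor (4 → 8). Not NE.
(Decoy, Patch, Harden): Attacker can switch to Monitor (6 → 12). Not NE.
(Decoy, Monitor, Decoy): Defender can switch to Monitor (8 → 18). Not NE.
(The remaining 3 profiles each have a profitable deviation by the same check.)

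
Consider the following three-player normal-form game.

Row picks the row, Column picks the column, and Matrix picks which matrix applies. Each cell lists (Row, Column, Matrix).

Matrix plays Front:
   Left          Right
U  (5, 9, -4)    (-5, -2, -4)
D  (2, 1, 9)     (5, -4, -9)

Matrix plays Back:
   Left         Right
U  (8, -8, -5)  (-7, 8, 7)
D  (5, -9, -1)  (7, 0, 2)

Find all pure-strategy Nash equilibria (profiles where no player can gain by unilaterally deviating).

(U, Left, Front): Row gets 5, best alternative 2; Column gets 9, best alternative -2; Matrix gets -4, best alternative -5. No profitable deviation — NE.
(U, Left, Back): Column can switch to Right (-8 → 8). Not NE.
(U, Right, Front): Row can switch to D (-5 → 5). Not NE.
(U, Right, Back): Row can switch to D (-7 → 7). Not NE.
(D, Left, Front): Row can switch to U (2 → 5). Not NE.
(D, Left, Back): Row can switch to U (5 → 8). Not NE.
(D, Right, Front): Column can switch to Left (-4 → 1). Not NE.
(D, Right, Back): Row gets 7, best alternative -7; Column gets 0, best alternative -9; Matrix gets 2, best alternative -9. No profitable deviation — NE.

(U, Left, Front) and (D, Right, Back)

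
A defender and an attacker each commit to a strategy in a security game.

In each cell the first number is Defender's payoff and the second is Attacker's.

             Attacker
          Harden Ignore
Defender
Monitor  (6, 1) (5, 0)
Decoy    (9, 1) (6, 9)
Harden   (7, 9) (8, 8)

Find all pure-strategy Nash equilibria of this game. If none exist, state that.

Defender against Harden: payoffs 6, 9, 7 → best response Decoy.
Defender against Ignore: payoffs 5, 6, 8 → best response Harden.
Attacker against Monitor: payoffs 1, 0 → best response Harden.
Attacker against Decoy: payoffs 1, 9 → best response Ignore.
Attacker against Harden: payoffs 9, 8 → best response Harden.
No profile is a mutual best response for all players.

none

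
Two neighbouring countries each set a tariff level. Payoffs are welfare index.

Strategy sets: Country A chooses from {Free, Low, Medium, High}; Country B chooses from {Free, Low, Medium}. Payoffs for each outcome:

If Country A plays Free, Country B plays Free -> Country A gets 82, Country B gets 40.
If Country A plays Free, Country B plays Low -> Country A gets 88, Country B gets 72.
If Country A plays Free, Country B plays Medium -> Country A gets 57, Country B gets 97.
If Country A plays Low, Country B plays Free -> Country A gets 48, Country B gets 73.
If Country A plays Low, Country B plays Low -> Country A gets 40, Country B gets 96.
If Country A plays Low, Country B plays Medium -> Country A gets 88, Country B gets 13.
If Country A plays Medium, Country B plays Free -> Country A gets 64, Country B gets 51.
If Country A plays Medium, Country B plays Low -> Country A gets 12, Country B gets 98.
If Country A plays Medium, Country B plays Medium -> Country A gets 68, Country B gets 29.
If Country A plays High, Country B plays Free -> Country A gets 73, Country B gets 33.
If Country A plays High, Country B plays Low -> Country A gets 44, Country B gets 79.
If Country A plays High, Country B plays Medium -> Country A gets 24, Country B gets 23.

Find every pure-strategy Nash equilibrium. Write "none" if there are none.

There is no pure-strategy Nash equilibrium.

For each strategy profile, look for a profitable unilateral deviation.
(Free, Free): Country B can switch to Low (40 → 72). Not NE.
(Free, Low): Country B can switch to Medium (72 → 97). Not NE.
(Free, Medium): Country A can switch to Low (57 → 88). Not NE.
(Low, Free): Country A can switch to Free (48 → 82). Not NE.
(Low, Low): Country A can switch to Free (40 → 88). Not NE.
(Low, Medium): Country B can switch to Free (13 → 73). Not NE.
(Medium, Free): Country A can switch to Free (64 → 82). Not NE.
(Medium, Low): Country A can switch to Free (12 → 88). Not NE.
(Medium, Medium): Country A can switch to Low (68 → 88). Not NE.
(High, Free): Country A can switch to Free (73 → 82). Not NE.
(The remaining 2 profiles each have a profitable deviation by the same check.)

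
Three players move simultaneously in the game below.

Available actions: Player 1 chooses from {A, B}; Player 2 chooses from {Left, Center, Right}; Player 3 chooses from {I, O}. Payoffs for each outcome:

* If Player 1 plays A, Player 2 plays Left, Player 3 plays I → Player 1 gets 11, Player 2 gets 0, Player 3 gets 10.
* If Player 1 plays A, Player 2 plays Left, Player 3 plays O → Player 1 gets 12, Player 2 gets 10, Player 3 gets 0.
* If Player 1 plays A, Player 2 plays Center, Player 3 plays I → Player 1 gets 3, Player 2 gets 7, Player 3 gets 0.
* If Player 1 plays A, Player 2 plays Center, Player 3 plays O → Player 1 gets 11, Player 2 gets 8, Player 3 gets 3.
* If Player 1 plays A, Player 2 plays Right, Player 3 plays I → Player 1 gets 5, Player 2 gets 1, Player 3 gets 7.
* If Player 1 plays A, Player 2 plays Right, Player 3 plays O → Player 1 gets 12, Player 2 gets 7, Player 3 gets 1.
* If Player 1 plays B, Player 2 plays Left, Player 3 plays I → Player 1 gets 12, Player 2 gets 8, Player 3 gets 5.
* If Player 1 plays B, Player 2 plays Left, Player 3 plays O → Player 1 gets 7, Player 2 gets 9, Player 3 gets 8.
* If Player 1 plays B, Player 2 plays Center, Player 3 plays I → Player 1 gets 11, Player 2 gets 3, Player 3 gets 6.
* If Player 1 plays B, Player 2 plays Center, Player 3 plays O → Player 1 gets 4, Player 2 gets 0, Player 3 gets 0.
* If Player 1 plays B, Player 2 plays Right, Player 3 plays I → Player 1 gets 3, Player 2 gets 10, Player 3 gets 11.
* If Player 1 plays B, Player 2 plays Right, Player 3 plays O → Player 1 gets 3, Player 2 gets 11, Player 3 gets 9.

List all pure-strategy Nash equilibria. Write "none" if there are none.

none

For each player, find the best response to each opponent profile; mutual best responses are the pure NE.
Player 1 against (Left, I): payoffs 11, 12 → best response B.
Player 1 against (Left, O): payoffs 12, 7 → best response A.
Player 1 against (Center, I): payoffs 3, 11 → best response B.
Player 1 against (Center, O): payoffs 11, 4 → best response A.
Player 1 against (Right, I): payoffs 5, 3 → best response A.
Player 1 against (Right, O): payoffs 12, 3 → best response A.
Player 2 against (A, I): payoffs 0, 7, 1 → best response Center.
Player 2 against (A, O): payoffs 10, 8, 7 → best response Left.
Player 2 against (B, I): payoffs 8, 3, 10 → best response Right.
Player 2 against (B, O): payoffs 9, 0, 11 → best response Right.
Player 3 against (A, Left): payoffs 10, 0 → best response I.
Player 3 against (A, Center): payoffs 0, 3 → best response O.
Player 3 against (A, Right): payoffs 7, 1 → best response I.
Player 3 against (B, Left): payoffs 5, 8 → best response O.
Player 3 against (B, Center): payoffs 6, 0 → best response I.
Player 3 against (B, Right): payoffs 11, 9 → best response I.
No profile is a mutual best response for all players.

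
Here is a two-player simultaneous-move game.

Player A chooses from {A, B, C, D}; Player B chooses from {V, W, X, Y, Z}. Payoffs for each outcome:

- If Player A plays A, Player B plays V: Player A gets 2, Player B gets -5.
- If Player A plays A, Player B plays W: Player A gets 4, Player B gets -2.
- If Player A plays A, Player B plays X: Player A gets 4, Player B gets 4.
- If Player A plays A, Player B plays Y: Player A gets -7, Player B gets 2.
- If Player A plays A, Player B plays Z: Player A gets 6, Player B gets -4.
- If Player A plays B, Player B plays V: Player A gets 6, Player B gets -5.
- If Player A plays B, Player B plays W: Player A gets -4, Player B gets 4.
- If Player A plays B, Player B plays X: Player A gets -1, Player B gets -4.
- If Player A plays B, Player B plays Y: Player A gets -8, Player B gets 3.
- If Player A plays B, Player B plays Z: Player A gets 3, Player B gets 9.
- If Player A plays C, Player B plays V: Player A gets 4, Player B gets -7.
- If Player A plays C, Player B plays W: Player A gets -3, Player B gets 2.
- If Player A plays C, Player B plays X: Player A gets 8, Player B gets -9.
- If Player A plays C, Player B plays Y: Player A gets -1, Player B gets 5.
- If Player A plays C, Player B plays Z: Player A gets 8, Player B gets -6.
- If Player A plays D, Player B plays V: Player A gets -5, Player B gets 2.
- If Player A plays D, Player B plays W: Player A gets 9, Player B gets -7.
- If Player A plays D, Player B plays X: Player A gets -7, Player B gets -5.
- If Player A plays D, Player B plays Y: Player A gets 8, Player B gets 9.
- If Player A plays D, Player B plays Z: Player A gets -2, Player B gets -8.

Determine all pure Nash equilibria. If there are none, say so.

Pure NE: (D, Y)

(A, V): Player A can switch to B (2 → 6). Not NE.
(A, W): Player A can switch to D (4 → 9). Not NE.
(A, X): Player A can switch to C (4 → 8). Not NE.
(A, Y): Player A can switch to C (-7 → -1). Not NE.
(A, Z): Player A can switch to C (6 → 8). Not NE.
(B, V): Player B can switch to W (-5 → 4). Not NE.
(D, Y): Player A gets 8, best alternative -1; Player B gets 9, best alternative 2. No profitable deviation — NE.
(The remaining 13 profiles each have a profitable deviation by the same check.)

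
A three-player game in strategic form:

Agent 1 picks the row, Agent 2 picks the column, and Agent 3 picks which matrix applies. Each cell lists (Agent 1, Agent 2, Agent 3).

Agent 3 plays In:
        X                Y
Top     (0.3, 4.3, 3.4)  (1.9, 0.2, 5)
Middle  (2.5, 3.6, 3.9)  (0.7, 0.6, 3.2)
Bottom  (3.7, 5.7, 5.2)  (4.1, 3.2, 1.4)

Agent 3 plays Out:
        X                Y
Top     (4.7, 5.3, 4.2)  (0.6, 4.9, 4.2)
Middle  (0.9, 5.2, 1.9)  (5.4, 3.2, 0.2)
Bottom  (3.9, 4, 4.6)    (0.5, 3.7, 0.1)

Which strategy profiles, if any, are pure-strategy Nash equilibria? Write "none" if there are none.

(Top, X, In): Agent 1 can switch to Middle (0.3 → 2.5). Not NE.
(Top, X, Out): Agent 1 gets 4.7, best alternative 3.9; Agent 2 gets 5.3, best alternative 4.9; Agent 3 gets 4.2, best alternative 3.4. No profitable deviation — NE.
(Top, Y, In): Agent 1 can switch to Bottom (1.9 → 4.1). Not NE.
(Top, Y, Out): Agent 1 can switch to Middle (0.6 → 5.4). Not NE.
(Middle, X, In): Agent 1 can switch to Bottom (2.5 → 3.7). Not NE.
(Middle, X, Out): Agent 1 can switch to Top (0.9 → 4.7). Not NE.
(Middle, Y, In): Agent 1 can switch to Top (0.7 → 1.9). Not NE.
(Bottom, X, In): Agent 1 gets 3.7, best alternative 2.5; Agent 2 gets 5.7, best alternative 3.2; Agent 3 gets 5.2, best alternative 4.6. No profitable deviation — NE.
(The remaining 4 profiles each have a profitable deviation by the same check.)

The pure Nash equilibria are (Top, X, Out); (Bottom, X, In).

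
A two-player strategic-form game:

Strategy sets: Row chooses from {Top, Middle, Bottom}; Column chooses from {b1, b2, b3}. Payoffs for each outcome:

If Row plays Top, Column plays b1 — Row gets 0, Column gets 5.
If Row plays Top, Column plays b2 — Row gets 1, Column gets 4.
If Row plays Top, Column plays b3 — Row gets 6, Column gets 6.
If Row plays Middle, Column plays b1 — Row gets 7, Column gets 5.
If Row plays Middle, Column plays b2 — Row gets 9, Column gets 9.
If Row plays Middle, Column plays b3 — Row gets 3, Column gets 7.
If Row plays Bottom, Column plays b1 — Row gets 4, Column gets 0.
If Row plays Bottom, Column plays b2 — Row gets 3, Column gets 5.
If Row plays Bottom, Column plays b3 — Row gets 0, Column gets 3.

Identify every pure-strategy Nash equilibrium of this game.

For each strategy profile, look for a profitable unilateral deviation.
(Top, b1): Row can switch to Middle (0 → 7). Not NE.
(Top, b2): Row can switch to Middle (1 → 9). Not NE.
(Top, b3): Row gets 6, best alternative 3; Column gets 6, best alternative 5. No profitable deviation — NE.
(Middle, b1): Column can switch to b2 (5 → 9). Not NE.
(Middle, b2): Row gets 9, best alternative 3; Column gets 9, best alternative 7. No profitable deviation — NE.
(Middle, b3): Row can switch to Top (3 → 6). Not NE.
(Bottom, b1): Row can switch to Middle (4 → 7). Not NE.
(Bottom, b2): Row can switch to Middle (3 → 9). Not NE.
(Bottom, b3): Row can switch to Top (0 → 6). Not NE.

Pure-strategy Nash equilibria: (Top, b3); (Middle, b2)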